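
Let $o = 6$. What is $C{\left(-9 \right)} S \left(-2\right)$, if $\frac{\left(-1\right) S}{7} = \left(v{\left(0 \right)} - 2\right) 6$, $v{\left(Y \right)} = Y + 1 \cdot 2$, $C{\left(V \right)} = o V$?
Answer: $0$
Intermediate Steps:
$C{\left(V \right)} = 6 V$
$v{\left(Y \right)} = 2 + Y$ ($v{\left(Y \right)} = Y + 2 = 2 + Y$)
$S = 0$ ($S = - 7 \left(\left(2 + 0\right) - 2\right) 6 = - 7 \left(2 - 2\right) 6 = - 7 \cdot 0 \cdot 6 = \left(-7\right) 0 = 0$)
$C{\left(-9 \right)} S \left(-2\right) = 6 \left(-9\right) 0 \left(-2\right) = \left(-54\right) 0 \left(-2\right) = 0 \left(-2\right) = 0$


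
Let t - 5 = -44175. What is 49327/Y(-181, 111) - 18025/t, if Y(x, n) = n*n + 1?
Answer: 17149126/3887591 ≈ 4.4112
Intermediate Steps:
Y(x, n) = 1 + n**2 (Y(x, n) = n**2 + 1 = 1 + n**2)
t = -44170 (t = 5 - 44175 = -44170)
49327/Y(-181, 111) - 18025/t = 49327/(1 + 111**2) - 18025/(-44170) = 49327/(1 + 12321) - 18025*(-1/44170) = 49327/12322 + 515/1262 = 17149126/3887591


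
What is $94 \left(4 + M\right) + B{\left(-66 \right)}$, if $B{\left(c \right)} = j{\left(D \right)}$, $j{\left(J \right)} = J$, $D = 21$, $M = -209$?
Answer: $-19249$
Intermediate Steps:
$B{\left(c \right)} = 21$
$94 \left(4 + M\right) + B{\left(-66 \right)} = 94 \left(4 - 209\right) + 21 = 94 \left(-205\right) + 21 = -19270 + 21 = -19249$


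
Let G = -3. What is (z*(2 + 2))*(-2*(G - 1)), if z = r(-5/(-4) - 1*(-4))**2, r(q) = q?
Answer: 882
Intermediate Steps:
z = 441/16 (z = (-5/(-4) - 1*(-4))**2 = (-5*(-1/4) + 4)**2 = (5/4 + 4)**2 = (21/4)**2 = 441/16 ≈ 27.563)
(z*(2 + 2))*(-2*(G - 1)) = (441*(2 + 2)/16)*(-2*(-3 - 1)) = ((441/16)*4)*(-2*(-4)) = (441/4)*8 = 882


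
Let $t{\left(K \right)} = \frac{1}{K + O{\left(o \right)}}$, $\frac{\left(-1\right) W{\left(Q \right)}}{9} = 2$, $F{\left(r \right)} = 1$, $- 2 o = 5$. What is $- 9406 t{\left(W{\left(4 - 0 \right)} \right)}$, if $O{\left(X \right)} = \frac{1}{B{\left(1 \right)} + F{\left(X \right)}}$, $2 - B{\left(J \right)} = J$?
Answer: $\frac{18812}{35} \approx 537.49$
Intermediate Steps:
$o = - \frac{5}{2}$ ($o = \left(- \frac{1}{2}\right) 5 = - \frac{5}{2} \approx -2.5$)
$B{\left(J \right)} = 2 - J$
$W{\left(Q \right)} = -18$ ($W{\left(Q \right)} = \left(-9\right) 2 = -18$)
$O{\left(X \right)} = \frac{1}{2}$ ($O{\left(X \right)} = \frac{1}{\left(2 - 1\right) + 1} = \frac{1}{1 + 1} = \frac{1}{2}$)
$t{\left(K \right)} = \frac{1}{\frac{1}{2} + K}$ ($t{\left(K \right)} = \frac{1}{K + \frac{1}{2}} = \frac{1}{\frac{1}{2} + K}$)
$- 9406 t{\left(W{\left(4 - 0 \right)} \right)} = - 9406 \frac{2}{1 + 2 \left(-18\right)} = - 9406 \frac{2}{1 - 36} = - 9406 \frac{2}{-35} = - 9406 \cdot 2 \left(- \frac{1}{35}\right) = \left(-9406\right) \left(- \frac{2}{35}\right) = \frac{18812}{35}$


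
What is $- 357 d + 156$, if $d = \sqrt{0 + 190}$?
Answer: $156 - 357 \sqrt{190} \approx -4764.9$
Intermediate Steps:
$d = \sqrt{190} \approx 13.784$
$- 357 d + 156 = - 357 \sqrt{190} + 156 = 156 - 357 \sqrt{190}$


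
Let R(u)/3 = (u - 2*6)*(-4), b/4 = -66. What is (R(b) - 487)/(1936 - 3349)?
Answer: -2825/1413 ≈ -1.9993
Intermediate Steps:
b = -264 (b = 4*(-66) = -264)
R(u) = 144 - 12*u (R(u) = 3*((u - 2*6)*(-4)) = 3*((u - 12)*(-4)) = 3*((-12 + u)*(-4)) = 3*(48 - 4*u) = 144 - 12*u)
(R(b) - 487)/(1936 - 3349) = ((144 - 12*(-264)) - 487)/(1936 - 3349) = ((144 + 3168) - 487)/(-1413) = (3312 - 487)*(-1/1413) = 2825*(-1/1413) = -2825/1413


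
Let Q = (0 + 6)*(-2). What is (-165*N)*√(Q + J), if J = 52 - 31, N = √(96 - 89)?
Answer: -495*√7 ≈ -1309.6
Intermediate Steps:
Q = -12 (Q = 6*(-2) = -12)
N = √7 ≈ 2.6458
J = 21
(-165*N)*√(Q + J) = (-165*√7)*√(-12 + 21) = (-165*√7)*√9 = -165*√7*3 = -495*√7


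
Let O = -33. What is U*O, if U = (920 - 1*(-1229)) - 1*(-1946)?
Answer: -135135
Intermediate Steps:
U = 4095 (U = (920 + 1229) + 1946 = 2149 + 1946 = 4095)
U*O = 4095*(-33) = -135135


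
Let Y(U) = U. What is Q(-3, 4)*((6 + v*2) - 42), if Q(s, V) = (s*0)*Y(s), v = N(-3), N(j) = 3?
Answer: 0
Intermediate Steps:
v = 3
Q(s, V) = 0 (Q(s, V) = (s*0)*s = 0*s = 0)
Q(-3, 4)*((6 + v*2) - 42) = 0*((6 + 3*2) - 42) = 0*((6 + 6) - 42) = 0*(12 - 42) = 0*(-30) = 0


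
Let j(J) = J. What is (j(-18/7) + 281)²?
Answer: 3798601/49 ≈ 77523.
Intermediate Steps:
(j(-18/7) + 281)² = (-18/7 + 281)² = (1949/7)² = 3798601/49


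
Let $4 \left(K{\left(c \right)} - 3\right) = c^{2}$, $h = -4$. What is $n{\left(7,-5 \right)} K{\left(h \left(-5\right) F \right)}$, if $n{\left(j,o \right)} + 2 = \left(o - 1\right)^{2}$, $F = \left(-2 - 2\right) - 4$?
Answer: $217702$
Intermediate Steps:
$F = -8$ ($F = -4 - 4 = -8$)
$n{\left(j,o \right)} = -2 + \left(-1 + o\right)^{2}$ ($n{\left(j,o \right)} = -2 + \left(o - 1\right)^{2} = -2 + \left(-1 + o\right)^{2}$)
$K{\left(c \right)} = 3 + \frac{c^{2}}{4}$
$n{\left(7,-5 \right)} K{\left(h \left(-5\right) F \right)} = \left(-2 + \left(-1 - 5\right)^{2}\right) \left(3 + \frac{\left(\left(-4\right) \left(-5\right) \left(-8\right)\right)^{2}}{4}\right) = \left(-2 + \left(-6\right)^{2}\right) \left(3 + \frac{\left(20 \left(-8\right)\right)^{2}}{4}\right) = \left(-2 + 36\right) \left(3 + \frac{\left(-160\right)^{2}}{4}\right) = 34 \left(3 + \frac{1}{4} \cdot 25600\right) = 34 \left(3 + 6400\right) = 34 \cdot 6403 = 217702$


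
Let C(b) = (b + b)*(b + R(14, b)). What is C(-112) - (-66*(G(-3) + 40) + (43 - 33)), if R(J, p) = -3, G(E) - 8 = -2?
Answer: 28786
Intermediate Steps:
G(E) = 6 (G(E) = 8 - 2 = 6)
C(b) = 2*b*(-3 + b) (C(b) = (b + b)*(b - 3) = (2*b)*(-3 + b) = 2*b*(-3 + b))
C(-112) - (-66*(G(-3) + 40) + (43 - 33)) = 2*(-112)*(-3 - 112) - (-66*(6 + 40) + (43 - 33)) = 2*(-112)*(-115) - (-66*46 + 10) = 25760 - (-3036 + 10) = 25760 - 1*(-3026) = 25760 + 3026 = 28786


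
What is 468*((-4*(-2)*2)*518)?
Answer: 3878784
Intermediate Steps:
468*((-4*(-2)*2)*518) = 468*((8*2)*518) = 468*(16*518) = 468*8288 = 3878784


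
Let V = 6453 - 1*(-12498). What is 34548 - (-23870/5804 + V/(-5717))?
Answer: 573299906429/16590734 ≈ 34555.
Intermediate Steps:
V = 18951 (V = 6453 + 12498 = 18951)
34548 - (-23870/5804 + V/(-5717)) = 34548 - (-23870/5804 + 18951/(-5717)) = 34548 - (-23870*1/5804 + 18951*(-1/5717)) = 34548 - (-11935/2902 - 18951/5717) = 34548 - 1*(-123228197/16590734) = 34548 + 123228197/16590734 = 573299906429/16590734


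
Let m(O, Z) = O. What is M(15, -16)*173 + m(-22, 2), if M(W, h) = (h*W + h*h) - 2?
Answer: 2400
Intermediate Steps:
M(W, h) = -2 + h² + W*h (M(W, h) = (W*h + h²) - 2 = (h² + W*h) - 2 = -2 + h² + W*h)
M(15, -16)*173 + m(-22, 2) = (-2 + (-16)² + 15*(-16))*173 - 22 = (-2 + 256 - 240)*173 - 22 = 14*173 - 22 = 2422 - 22 = 2400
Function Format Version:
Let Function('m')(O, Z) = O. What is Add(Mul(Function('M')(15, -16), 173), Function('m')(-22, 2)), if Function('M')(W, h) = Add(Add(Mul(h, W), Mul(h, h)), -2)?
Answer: 2400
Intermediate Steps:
Function('M')(W, h) = Add(-2, Pow(h, 2), Mul(W, h)) (Function('M')(W, h) = Add(Add(Mul(W, h), Pow(h, 2)), -2) = Add(Add(Pow(h, 2), Mul(W, h)), -2) = Add(-2, Pow(h, 2), Mul(W, h)))
Add(Mul(Function('M')(15, -16), 173), Function('m')(-22, 2)) = Add(Mul(Add(-2, Pow(-16, 2), Mul(15, -16)), 173), -22) = Add(Mul(Add(-2, 256, -240), 173), -22) = Add(Mul(14, 173), -22) = Add(2422, -22) = 2400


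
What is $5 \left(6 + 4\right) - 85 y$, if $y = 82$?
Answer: $-6920$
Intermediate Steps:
$5 \left(6 + 4\right) - 85 y = 5 \left(6 + 4\right) - 6970 = 5 \cdot 10 - 6970 = 50 - 6970 = -6920$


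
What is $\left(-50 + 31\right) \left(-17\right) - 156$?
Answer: $167$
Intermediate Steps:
$\left(-50 + 31\right) \left(-17\right) - 156 = \left(-19\right) \left(-17\right) - 156 = 323 - 156 = 167$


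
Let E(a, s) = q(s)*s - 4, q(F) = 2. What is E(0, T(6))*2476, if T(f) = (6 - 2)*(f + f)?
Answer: 227792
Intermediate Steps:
T(f) = 8*f (T(f) = 4*(2*f) = 8*f)
E(a, s) = -4 + 2*s (E(a, s) = 2*s - 4 = -4 + 2*s)
E(0, T(6))*2476 = (-4 + 2*(8*6))*2476 = (-4 + 2*48)*2476 = (-4 + 96)*2476 = 92*2476 = 227792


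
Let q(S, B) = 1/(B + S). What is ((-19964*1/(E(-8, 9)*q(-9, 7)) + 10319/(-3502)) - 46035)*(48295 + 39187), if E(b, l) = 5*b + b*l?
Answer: -418043934696/103 ≈ -4.0587e+9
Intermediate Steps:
((-19964*1/(E(-8, 9)*q(-9, 7)) + 10319/(-3502)) - 46035)*(48295 + 39187) = ((-19964*(-(7 - 9)/(8*(5 + 9))) + 10319/(-3502)) - 46035)*(48295 + 39187) = ((-19964/((-8*14)/(-2)) + 10319*(-1/3502)) - 46035)*87482 = ((-19964/((-½*(-112))) - 607/206) - 46035)*87482 = ((-19964/56 - 607/206) - 46035)*87482 = ((-19964*1/56 - 607/206) - 46035)*87482 = ((-713/2 - 607/206) - 46035)*87482 = (-37023/103 - 46035)*87482 = -4778628/103*87482 = -418043934696/103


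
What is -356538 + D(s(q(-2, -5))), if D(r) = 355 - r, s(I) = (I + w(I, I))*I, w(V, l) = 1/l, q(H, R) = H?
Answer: -356188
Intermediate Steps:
s(I) = I*(I + 1/I) (s(I) = (I + 1/I)*I = I*(I + 1/I))
-356538 + D(s(q(-2, -5))) = -356538 + (355 - (1 + (-2)²)) = -356538 + (355 - (1 + 4)) = -356538 + (355 - 1*5) = -356538 + (355 - 5) = -356538 + 350 = -356188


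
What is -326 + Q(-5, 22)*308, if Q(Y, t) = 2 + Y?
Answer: -1250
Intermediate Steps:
-326 + Q(-5, 22)*308 = -326 + (2 - 5)*308 = -326 - 3*308 = -326 - 924 = -1250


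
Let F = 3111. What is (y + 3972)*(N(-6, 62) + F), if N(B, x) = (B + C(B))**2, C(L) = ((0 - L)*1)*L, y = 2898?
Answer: 33491250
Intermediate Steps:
C(L) = -L**2 (C(L) = (-L*1)*L = (-L)*L = -L**2)
N(B, x) = (B - B**2)**2
(y + 3972)*(N(-6, 62) + F) = (2898 + 3972)*((-6)**2*(-1 - 6)**2 + 3111) = 6870*(36*(-7)**2 + 3111) = 6870*(36*49 + 3111) = 6870*(1764 + 3111) = 6870*4875 = 33491250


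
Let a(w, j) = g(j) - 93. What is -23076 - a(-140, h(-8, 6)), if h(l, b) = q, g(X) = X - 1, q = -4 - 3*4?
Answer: -22966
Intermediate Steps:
q = -16 (q = -4 - 12 = -16)
g(X) = -1 + X
h(l, b) = -16
a(w, j) = -94 + j (a(w, j) = (-1 + j) - 93 = -94 + j)
-23076 - a(-140, h(-8, 6)) = -23076 - (-94 - 16) = -23076 - 1*(-110) = -23076 + 110 = -22966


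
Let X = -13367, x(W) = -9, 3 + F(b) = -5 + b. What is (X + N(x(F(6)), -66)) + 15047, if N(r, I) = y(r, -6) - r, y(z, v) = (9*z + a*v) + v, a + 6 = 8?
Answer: 1590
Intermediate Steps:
F(b) = -8 + b (F(b) = -3 + (-5 + b) = -8 + b)
a = 2 (a = -6 + 8 = 2)
y(z, v) = 3*v + 9*z (y(z, v) = (9*z + 2*v) + v = (2*v + 9*z) + v = 3*v + 9*z)
N(r, I) = -18 + 8*r (N(r, I) = (3*(-6) + 9*r) - r = (-18 + 9*r) - r = -18 + 8*r)
(X + N(x(F(6)), -66)) + 15047 = (-13367 + (-18 + 8*(-9))) + 15047 = (-13367 + (-18 - 72)) + 15047 = (-13367 - 90) + 15047 = -13457 + 15047 = 1590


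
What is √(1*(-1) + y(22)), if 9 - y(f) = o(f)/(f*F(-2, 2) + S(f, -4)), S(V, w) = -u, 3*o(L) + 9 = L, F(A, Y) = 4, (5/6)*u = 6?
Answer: √2918193/606 ≈ 2.8189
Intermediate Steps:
u = 36/5 (u = (6/5)*6 = 36/5 ≈ 7.2000)
o(L) = -3 + L/3
S(V, w) = -36/5 (S(V, w) = -1*36/5 = -36/5)
y(f) = 9 - (-3 + f/3)/(-36/5 + 4*f) (y(f) = 9 - (-3 + f/3)/(f*4 - 36/5) = 9 - (-3 + f/3)/(4*f - 36/5) = 9 - (-3 + f/3)/(-36/5 + 4*f))
√(1*(-1) + y(22)) = √(1*(-1) + (-927 + 535*22)/(12*(-9 + 5*22))) = √(-1 + (-927 + 11770)/(12*(-9 + 110))) = √(-1 + (1/12)*10843/101) = √(-1 + (1/12)*(1/101)*10843) = √(-1 + 10843/1212) = √(9631/1212) = √2918193/606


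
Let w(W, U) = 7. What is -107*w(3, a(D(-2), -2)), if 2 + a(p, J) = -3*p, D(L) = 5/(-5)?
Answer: -749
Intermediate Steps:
D(L) = -1 (D(L) = 5*(-1/5) = -1)
a(p, J) = -2 - 3*p
-107*w(3, a(D(-2), -2)) = -107*7 = -749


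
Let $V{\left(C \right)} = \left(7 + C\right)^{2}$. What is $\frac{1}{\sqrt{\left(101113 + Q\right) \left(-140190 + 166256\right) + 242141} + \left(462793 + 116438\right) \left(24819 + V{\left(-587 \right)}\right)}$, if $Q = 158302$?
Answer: $\frac{69743080863}{14592291984786616423130} - \frac{\sqrt{6762153531}}{43776875954359849269390} \approx 4.7794 \cdot 10^{-12}$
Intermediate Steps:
$\frac{1}{\sqrt{\left(101113 + Q\right) \left(-140190 + 166256\right) + 242141} + \left(462793 + 116438\right) \left(24819 + V{\left(-587 \right)}\right)} = \frac{1}{\sqrt{\left(101113 + 158302\right) \left(-140190 + 166256\right) + 242141} + \left(462793 + 116438\right) \left(24819 + \left(7 - 587\right)^{2}\right)} = \frac{1}{\sqrt{259415 \cdot 26066 + 242141} + 579231 \left(24819 + \left(-580\right)^{2}\right)} = \frac{1}{\sqrt{6761911390 + 242141} + 579231 \left(24819 + 336400\right)} = \frac{1}{\sqrt{6762153531} + 579231 \cdot 361219} = \frac{1}{\sqrt{6762153531} + 209229242589} = \frac{1}{209229242589 + \sqrt{6762153531}}$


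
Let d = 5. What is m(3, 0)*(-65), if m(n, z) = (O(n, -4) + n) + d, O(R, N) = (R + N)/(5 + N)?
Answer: -455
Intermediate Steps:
O(R, N) = (N + R)/(5 + N)
m(n, z) = 1 + 2*n (m(n, z) = ((-4 + n)/(5 - 4) + n) + 5 = ((-4 + n)/1 + n) + 5 = (1*(-4 + n) + n) + 5 = ((-4 + n) + n) + 5 = (-4 + 2*n) + 5 = 1 + 2*n)
m(3, 0)*(-65) = (1 + 2*3)*(-65) = (1 + 6)*(-65) = 7*(-65) = -455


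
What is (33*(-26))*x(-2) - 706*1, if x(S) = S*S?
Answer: -4138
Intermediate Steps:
x(S) = S²
(33*(-26))*x(-2) - 706*1 = (33*(-26))*(-2)² - 706*1 = -858*4 - 706 = -3432 - 706 = -4138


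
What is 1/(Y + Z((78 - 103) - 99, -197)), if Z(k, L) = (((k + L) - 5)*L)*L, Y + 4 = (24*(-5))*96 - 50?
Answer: -1/12663308 ≈ -7.8968e-8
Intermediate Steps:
Y = -11574 (Y = -4 + ((24*(-5))*96 - 50) = -4 + (-120*96 - 50) = -4 + (-11520 - 50) = -4 - 11570 = -11574)
Z(k, L) = L²*(-5 + L + k) (Z(k, L) = (((L + k) - 5)*L)*L = ((-5 + L + k)*L)*L = (L*(-5 + L + k))*L = L²*(-5 + L + k))
1/(Y + Z((78 - 103) - 99, -197)) = 1/(-11574 + (-197)²*(-5 - 197 + ((78 - 103) - 99))) = 1/(-11574 + 38809*(-5 - 197 + (-25 - 99))) = 1/(-11574 + 38809*(-5 - 197 - 124)) = 1/(-11574 + 38809*(-326)) = 1/(-11574 - 12651734) = 1/(-12663308) = -1/12663308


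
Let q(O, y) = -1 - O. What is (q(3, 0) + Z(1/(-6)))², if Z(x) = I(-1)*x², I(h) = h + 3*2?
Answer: 19321/1296 ≈ 14.908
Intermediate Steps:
I(h) = 6 + h (I(h) = h + 6 = 6 + h)
Z(x) = 5*x² (Z(x) = (6 - 1)*x² = 5*x²)
(q(3, 0) + Z(1/(-6)))² = ((-1 - 1*3) + 5*(1/(-6))²)² = ((-1 - 3) + 5*(-⅙)²)² = (-4 + 5*(1/36))² = (-4 + 5/36)² = (-139/36)² = 19321/1296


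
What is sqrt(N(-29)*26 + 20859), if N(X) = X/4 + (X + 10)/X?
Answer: sqrt(69592866)/58 ≈ 143.83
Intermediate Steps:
N(X) = X/4 + (10 + X)/X (N(X) = X*(1/4) + (10 + X)/X = X/4 + (10 + X)/X)
sqrt(N(-29)*26 + 20859) = sqrt((1 + 10/(-29) + (1/4)*(-29))*26 + 20859) = sqrt((1 + 10*(-1/29) - 29/4)*26 + 20859) = sqrt((1 - 10/29 - 29/4)*26 + 20859) = sqrt(-765/116*26 + 20859) = sqrt(-9945/58 + 20859) = sqrt(1199877/58) = sqrt(69592866)/58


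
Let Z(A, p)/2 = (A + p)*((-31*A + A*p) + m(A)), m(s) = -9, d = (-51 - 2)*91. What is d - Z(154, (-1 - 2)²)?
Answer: 1102599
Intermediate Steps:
d = -4823 (d = -53*91 = -4823)
Z(A, p) = 2*(A + p)*(-9 - 31*A + A*p) (Z(A, p) = 2*((A + p)*((-31*A + A*p) - 9)) = 2*((A + p)*(-9 - 31*A + A*p)) = 2*(A + p)*(-9 - 31*A + A*p))
d - Z(154, (-1 - 2)²) = -4823 - (-62*154² - 18*154 - 18*(-1 - 2)² - 62*154*(-1 - 2)² + 2*154*((-1 - 2)²)² + 2*(-1 - 2)²*154²) = -4823 - (-62*23716 - 2772 - 18*(-3)² - 62*154*(-3)² + 2*154*((-3)²)² + 2*(-3)²*23716) = -4823 - (-1470392 - 2772 - 18*9 - 62*154*9 + 2*154*9² + 2*9*23716) = -4823 - (-1470392 - 2772 - 162 - 85932 + 2*154*81 + 426888) = -4823 - (-1470392 - 2772 - 162 - 85932 + 24948 + 426888) = -4823 - 1*(-1107422) = -4823 + 1107422 = 1102599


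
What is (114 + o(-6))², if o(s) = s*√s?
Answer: 12780 - 1368*I*√6 ≈ 12780.0 - 3350.9*I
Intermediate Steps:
o(s) = s^(3/2)
(114 + o(-6))² = (114 + (-6)^(3/2))² = (114 - 6*I*√6)²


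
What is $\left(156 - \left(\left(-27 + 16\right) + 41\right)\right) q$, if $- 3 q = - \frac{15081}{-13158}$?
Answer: $- \frac{35189}{731} \approx -48.138$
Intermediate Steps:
$q = - \frac{5027}{13158}$ ($q = - \frac{\left(-1\right) \frac{15081}{-13158}}{3} = - \frac{\left(-1\right) 15081 \left(- \frac{1}{13158}\right)}{3} = - \frac{\left(-1\right) \left(- \frac{5027}{4386}\right)}{3} = \left(- \frac{1}{3}\right) \frac{5027}{4386} = - \frac{5027}{13158} \approx -0.38205$)
$\left(156 - \left(\left(-27 + 16\right) + 41\right)\right) q = \left(156 - \left(\left(-27 + 16\right) + 41\right)\right) \left(- \frac{5027}{13158}\right) = \left(156 - \left(-11 + 41\right)\right) \left(- \frac{5027}{13158}\right) = \left(156 - 30\right) \left(- \frac{5027}{13158}\right) = 126 \left(- \frac{5027}{13158}\right) = - \frac{35189}{731}$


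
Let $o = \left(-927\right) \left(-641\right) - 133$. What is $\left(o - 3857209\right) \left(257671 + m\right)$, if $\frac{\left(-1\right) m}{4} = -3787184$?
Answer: $-50273185905945$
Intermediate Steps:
$m = 15148736$ ($m = \left(-4\right) \left(-3787184\right) = 15148736$)
$o = 594074$ ($o = 594207 - 133 = 594074$)
$\left(o - 3857209\right) \left(257671 + m\right) = \left(594074 - 3857209\right) \left(257671 + 15148736\right) = \left(-3263135\right) 15406407 = -50273185905945$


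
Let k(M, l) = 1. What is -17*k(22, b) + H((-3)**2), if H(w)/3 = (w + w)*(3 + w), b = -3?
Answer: 631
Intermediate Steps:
H(w) = 6*w*(3 + w) (H(w) = 3*((w + w)*(3 + w)) = 3*((2*w)*(3 + w)) = 3*(2*w*(3 + w)) = 6*w*(3 + w))
-17*k(22, b) + H((-3)**2) = -17*1 + 6*(-3)**2*(3 + (-3)**2) = -17 + 6*9*(3 + 9) = -17 + 6*9*12 = -17 + 648 = 631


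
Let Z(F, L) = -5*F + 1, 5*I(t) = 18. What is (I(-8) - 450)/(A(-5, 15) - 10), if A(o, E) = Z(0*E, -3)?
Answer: 248/5 ≈ 49.600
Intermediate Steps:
I(t) = 18/5 (I(t) = (⅕)*18 = 18/5)
Z(F, L) = 1 - 5*F
A(o, E) = 1 (A(o, E) = 1 - 0*E = 1 - 5*0 = 1 + 0 = 1)
(I(-8) - 450)/(A(-5, 15) - 10) = (18/5 - 450)/(1 - 10) = -2232/5/(-9) = -2232/5*(-⅑) = 248/5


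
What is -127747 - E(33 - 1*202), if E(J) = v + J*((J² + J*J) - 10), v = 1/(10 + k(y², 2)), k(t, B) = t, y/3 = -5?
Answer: 2238182534/235 ≈ 9.5242e+6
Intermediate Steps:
y = -15 (y = 3*(-5) = -15)
v = 1/235 (v = 1/(10 + (-15)²) = 1/(10 + 225) = 1/235 ≈ 0.0042553)
E(J) = 1/235 + J*(-10 + 2*J²) (E(J) = 1/235 + J*((J² + J*J) - 10) = 1/235 + J*((J² + J²) - 10) = 1/235 + J*(2*J² - 10) = 1/235 + J*(-10 + 2*J²))
-127747 - E(33 - 1*202) = -127747 - (1/235 - 10*(33 - 1*202) + 2*(33 - 1*202)³) = -127747 - (1/235 - 10*(33 - 202) + 2*(33 - 202)³) = -127747 - (1/235 - 10*(-169) + 2*(-169)³) = -127747 - (1/235 + 1690 + 2*(-4826809)) = -127747 - (1/235 + 1690 - 9653618) = -127747 - 1*(-2268203079/235) = -127747 + 2268203079/235 = 2238182534/235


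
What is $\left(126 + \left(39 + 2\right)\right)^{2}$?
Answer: $27889$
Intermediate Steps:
$\left(126 + \left(39 + 2\right)\right)^{2} = \left(126 + 41\right)^{2} = 167^{2} = 27889$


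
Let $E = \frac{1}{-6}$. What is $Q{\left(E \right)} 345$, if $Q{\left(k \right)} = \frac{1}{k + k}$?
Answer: $-1035$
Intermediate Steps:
$E = - \frac{1}{6} \approx -0.16667$
$Q{\left(k \right)} = \frac{1}{2 k}$
$Q{\left(E \right)} 345 = \frac{1}{2 \left(- \frac{1}{6}\right)} 345 = \frac{1}{2} \left(-6\right) 345 = \left(-3\right) 345 = -1035$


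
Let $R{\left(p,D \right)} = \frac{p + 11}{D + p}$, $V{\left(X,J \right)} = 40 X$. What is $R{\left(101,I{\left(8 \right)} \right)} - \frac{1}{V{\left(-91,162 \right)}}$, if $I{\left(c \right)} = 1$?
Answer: $\frac{203891}{185640} \approx 1.0983$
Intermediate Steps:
$R{\left(p,D \right)} = \frac{11 + p}{D + p}$
$R{\left(101,I{\left(8 \right)} \right)} - \frac{1}{V{\left(-91,162 \right)}} = \frac{11 + 101}{1 + 101} - \frac{1}{40 \left(-91\right)} = \frac{1}{102} \cdot 112 - \frac{1}{-3640} = \frac{1}{102} \cdot 112 - - \frac{1}{3640} = \frac{56}{51} + \frac{1}{3640} = \frac{203891}{185640}$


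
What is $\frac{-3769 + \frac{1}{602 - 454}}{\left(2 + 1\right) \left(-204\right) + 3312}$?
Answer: $- \frac{61979}{44400} \approx -1.3959$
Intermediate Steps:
$\frac{-3769 + \frac{1}{602 - 454}}{\left(2 + 1\right) \left(-204\right) + 3312} = \frac{-3769 + \frac{1}{148}}{3 \left(-204\right) + 3312} = \frac{-3769 + \frac{1}{148}}{-612 + 3312} = - \frac{557811}{148 \cdot 2700} = \left(- \frac{557811}{148}\right) \frac{1}{2700} = - \frac{61979}{44400}$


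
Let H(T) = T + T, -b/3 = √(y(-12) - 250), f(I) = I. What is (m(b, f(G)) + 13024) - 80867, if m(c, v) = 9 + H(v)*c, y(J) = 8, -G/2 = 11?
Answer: -67834 + 1452*I*√2 ≈ -67834.0 + 2053.4*I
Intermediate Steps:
G = -22 (G = -2*11 = -22)
b = -33*I*√2 (b = -3*√(8 - 250) = -33*I*√2 ≈ -46.669*I)
H(T) = 2*T
m(c, v) = 9 + 2*c*v (m(c, v) = 9 + (2*v)*c = 9 + 2*c*v)
(m(b, f(G)) + 13024) - 80867 = ((9 + 2*(-33*I*√2)*(-22)) + 13024) - 80867 = ((9 + 1452*I*√2) + 13024) - 80867 = (13033 + 1452*I*√2) - 80867 = -67834 + 1452*I*√2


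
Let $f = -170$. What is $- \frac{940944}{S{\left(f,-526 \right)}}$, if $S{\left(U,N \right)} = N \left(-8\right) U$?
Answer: $\frac{58809}{44710} \approx 1.3153$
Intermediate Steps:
$S{\left(U,N \right)} = - 8 N U$
$- \frac{940944}{S{\left(f,-526 \right)}} = - \frac{940944}{\left(-8\right) \left(-526\right) \left(-170\right)} = - \frac{940944}{-715360} = \left(-940944\right) \left(- \frac{1}{715360}\right) = \frac{58809}{44710}$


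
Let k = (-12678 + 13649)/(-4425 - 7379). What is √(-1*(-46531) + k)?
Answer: √1620839562303/5902 ≈ 215.71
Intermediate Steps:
k = -971/11804 (k = 971/(-11804) = 971*(-1/11804) = -971/11804 ≈ -0.082260)
√(-1*(-46531) + k) = √(-1*(-46531) - 971/11804) = √(46531 - 971/11804) = √(549250953/11804) = √1620839562303/5902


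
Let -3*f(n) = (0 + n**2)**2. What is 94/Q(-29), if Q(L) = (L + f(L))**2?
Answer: 423/250184743712 ≈ 1.6908e-9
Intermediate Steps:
f(n) = -n**4/3 (f(n) = -(0 + n**2)**2/3 = -n**4/3)
Q(L) = (L - L**4/3)**2
94/Q(-29) = 94/(((1/9)*(-29)**2*(-3 + (-29)**3)**2)) = 94/(((1/9)*841*(-3 - 24389)**2)) = 94/(((1/9)*841*(-24392)**2)) = 94/(((1/9)*841*594969664)) = 94/(500369487424/9) = 94*(9/500369487424) = 423/250184743712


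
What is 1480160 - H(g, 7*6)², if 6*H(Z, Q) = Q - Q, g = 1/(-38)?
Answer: 1480160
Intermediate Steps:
g = -1/38 ≈ -0.026316
H(Z, Q) = 0 (H(Z, Q) = (Q - Q)/6 = (⅙)*0 = 0)
1480160 - H(g, 7*6)² = 1480160 - 1*0² = 1480160 - 1*0 = 1480160 + 0 = 1480160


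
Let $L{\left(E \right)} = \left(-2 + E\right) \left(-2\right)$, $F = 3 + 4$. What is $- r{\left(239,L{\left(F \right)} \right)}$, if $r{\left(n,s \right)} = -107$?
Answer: $107$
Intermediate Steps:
$F = 7$
$L{\left(E \right)} = 4 - 2 E$
$- r{\left(239,L{\left(F \right)} \right)} = \left(-1\right) \left(-107\right) = 107$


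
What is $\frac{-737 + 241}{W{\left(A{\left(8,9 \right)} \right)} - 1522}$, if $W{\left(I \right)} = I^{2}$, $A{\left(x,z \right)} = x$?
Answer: $\frac{248}{729} \approx 0.34019$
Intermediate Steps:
$\frac{-737 + 241}{W{\left(A{\left(8,9 \right)} \right)} - 1522} = \frac{-737 + 241}{8^{2} - 1522} = - \frac{496}{64 - 1522} = - \frac{496}{-1458} = \left(-496\right) \left(- \frac{1}{1458}\right) = \frac{248}{729}$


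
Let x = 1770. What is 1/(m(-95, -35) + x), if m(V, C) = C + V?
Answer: 1/1640 ≈ 0.00060976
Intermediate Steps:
1/(m(-95, -35) + x) = 1/((-35 - 95) + 1770) = 1/(-130 + 1770) = 1/1640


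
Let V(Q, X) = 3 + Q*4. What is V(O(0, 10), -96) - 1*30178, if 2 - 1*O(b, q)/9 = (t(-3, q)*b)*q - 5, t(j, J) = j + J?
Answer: -29923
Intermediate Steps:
t(j, J) = J + j
O(b, q) = 63 - 9*b*q*(-3 + q) (O(b, q) = 18 - 9*(((q - 3)*b)*q - 5) = 18 - 9*(((-3 + q)*b)*q - 5) = 18 - 9*((b*(-3 + q))*q - 5) = 18 - 9*(b*q*(-3 + q) - 5) = 18 - 9*(-5 + b*q*(-3 + q)) = 18 + (45 - 9*b*q*(-3 + q)) = 63 - 9*b*q*(-3 + q))
V(Q, X) = 3 + 4*Q
V(O(0, 10), -96) - 1*30178 = (3 + 4*(63 - 9*0*10*(-3 + 10))) - 1*30178 = (3 + 4*(63 - 9*0*10*7)) - 30178 = (3 + 4*(63 + 0)) - 30178 = (3 + 4*63) - 30178 = (3 + 252) - 30178 = 255 - 30178 = -29923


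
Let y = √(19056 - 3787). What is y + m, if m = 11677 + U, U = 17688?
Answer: 29365 + √15269 ≈ 29489.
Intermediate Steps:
m = 29365 (m = 11677 + 17688 = 29365)
y = √15269 ≈ 123.57
y + m = √15269 + 29365 = 29365 + √15269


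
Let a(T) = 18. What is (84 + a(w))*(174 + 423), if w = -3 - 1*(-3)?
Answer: 60894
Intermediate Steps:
w = 0 (w = -3 + 3 = 0)
(84 + a(w))*(174 + 423) = (84 + 18)*(174 + 423) = 102*597 = 60894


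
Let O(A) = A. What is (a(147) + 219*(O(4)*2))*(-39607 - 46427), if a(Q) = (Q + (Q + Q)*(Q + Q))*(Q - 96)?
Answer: -380053904490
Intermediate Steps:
a(Q) = (-96 + Q)*(Q + 4*Q²) (a(Q) = (Q + (2*Q)*(2*Q))*(-96 + Q) = (Q + 4*Q²)*(-96 + Q) = (-96 + Q)*(Q + 4*Q²))
(a(147) + 219*(O(4)*2))*(-39607 - 46427) = (147*(-96 - 383*147 + 4*147²) + 219*(4*2))*(-39607 - 46427) = (147*(-96 - 56301 + 4*21609) + 219*8)*(-86034) = (147*(-96 - 56301 + 86436) + 1752)*(-86034) = (147*30039 + 1752)*(-86034) = (4415733 + 1752)*(-86034) = 4417485*(-86034) = -380053904490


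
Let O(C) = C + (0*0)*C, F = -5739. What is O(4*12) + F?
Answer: -5691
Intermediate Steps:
O(C) = C (O(C) = C + 0*C = C + 0 = C)
O(4*12) + F = 4*12 - 5739 = 48 - 5739 = -5691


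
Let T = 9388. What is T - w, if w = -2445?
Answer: 11833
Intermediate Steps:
T - w = 9388 - 1*(-2445) = 9388 + 2445 = 11833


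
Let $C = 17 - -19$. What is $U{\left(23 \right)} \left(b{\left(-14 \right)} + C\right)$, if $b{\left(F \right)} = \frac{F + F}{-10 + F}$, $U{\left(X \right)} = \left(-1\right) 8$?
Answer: $- \frac{892}{3} \approx -297.33$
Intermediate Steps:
$U{\left(X \right)} = -8$
$b{\left(F \right)} = \frac{2 F}{-10 + F}$
$C = 36$ ($C = 17 + 19 = 36$)
$U{\left(23 \right)} \left(b{\left(-14 \right)} + C\right) = - 8 \left(2 \left(-14\right) \frac{1}{-10 - 14} + 36\right) = - 8 \left(2 \left(-14\right) \frac{1}{-24} + 36\right) = - 8 \left(2 \left(-14\right) \left(- \frac{1}{24}\right) + 36\right) = - 8 \left(\frac{7}{6} + 36\right) = \left(-8\right) \frac{223}{6} = - \frac{892}{3}$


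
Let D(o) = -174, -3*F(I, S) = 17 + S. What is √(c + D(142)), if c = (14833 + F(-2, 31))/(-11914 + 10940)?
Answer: 3*I*√19944598/974 ≈ 13.755*I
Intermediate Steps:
F(I, S) = -17/3 - S/3 (F(I, S) = -(17 + S)/3 = -17/3 - S/3)
c = -14817/974 (c = (14833 + (-17/3 - ⅓*31))/(-11914 + 10940) = (14833 + (-17/3 - 31/3))/(-974) = (14833 - 16)*(-1/974) = 14817*(-1/974) = -14817/974 ≈ -15.213)
√(c + D(142)) = √(-14817/974 - 174) = √(-184293/974) = 3*I*√19944598/974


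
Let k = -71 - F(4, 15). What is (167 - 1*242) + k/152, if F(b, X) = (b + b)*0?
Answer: -11471/152 ≈ -75.467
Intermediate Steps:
F(b, X) = 0 (F(b, X) = (2*b)*0 = 0)
k = -71 (k = -71 - 1*0 = -71 + 0 = -71)
(167 - 1*242) + k/152 = (167 - 1*242) - 71/152 = (167 - 242) - 71*1/152 = -75 - 71/152 = -11471/152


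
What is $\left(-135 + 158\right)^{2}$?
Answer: $529$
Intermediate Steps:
$\left(-135 + 158\right)^{2} = 23^{2} = 529$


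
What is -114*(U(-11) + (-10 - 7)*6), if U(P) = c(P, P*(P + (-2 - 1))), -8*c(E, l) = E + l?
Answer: 54663/4 ≈ 13666.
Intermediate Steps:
c(E, l) = -E/8 - l/8 (c(E, l) = -(E + l)/8 = -E/8 - l/8)
U(P) = -P/8 - P*(-3 + P)/8 (U(P) = -P/8 - P*(P + (-2 - 1))/8 = -P/8 - P*(P - 3)/8 = -P/8 - P*(-3 + P)/8)
-114*(U(-11) + (-10 - 7)*6) = -114*((⅛)*(-11)*(2 - 1*(-11)) + (-10 - 7)*6) = -114*((⅛)*(-11)*(2 + 11) - 17*6) = -114*((⅛)*(-11)*13 - 102) = -114*(-143/8 - 102) = -114*(-959/8) = 54663/4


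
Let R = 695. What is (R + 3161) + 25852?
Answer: 29708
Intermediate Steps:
(R + 3161) + 25852 = (695 + 3161) + 25852 = 3856 + 25852 = 29708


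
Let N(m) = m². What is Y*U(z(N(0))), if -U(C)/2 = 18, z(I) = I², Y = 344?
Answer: -12384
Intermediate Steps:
U(C) = -36 (U(C) = -2*18 = -36)
Y*U(z(N(0))) = 344*(-36) = -12384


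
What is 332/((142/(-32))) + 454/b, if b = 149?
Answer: -759254/10579 ≈ -71.770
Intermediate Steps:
332/((142/(-32))) + 454/b = 332/((142/(-32))) + 454/149 = 332/((142*(-1/32))) + 454*(1/149) = 332/(-71/16) + 454/149 = 332*(-16/71) + 454/149 = -5312/71 + 454/149 = -759254/10579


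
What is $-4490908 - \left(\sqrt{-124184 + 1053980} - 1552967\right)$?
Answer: $-2937941 - 2 \sqrt{232449} \approx -2.9389 \cdot 10^{6}$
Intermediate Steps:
$-4490908 - \left(\sqrt{-124184 + 1053980} - 1552967\right) = -4490908 - \left(\sqrt{929796} - 1552967\right) = -4490908 - \left(2 \sqrt{232449} - 1552967\right) = -4490908 - \left(-1552967 + 2 \sqrt{232449}\right) = -4490908 + \left(1552967 - 2 \sqrt{232449}\right) = -2937941 - 2 \sqrt{232449}$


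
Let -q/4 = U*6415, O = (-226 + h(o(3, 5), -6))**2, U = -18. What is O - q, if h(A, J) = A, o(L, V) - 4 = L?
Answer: -413919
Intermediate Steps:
o(L, V) = 4 + L
O = 47961 (O = (-226 + (4 + 3))**2 = (-226 + 7)**2 = (-219)**2 = 47961)
q = 461880 (q = -(-72)*6415 = -4*(-115470) = 461880)
O - q = 47961 - 1*461880 = 47961 - 461880 = -413919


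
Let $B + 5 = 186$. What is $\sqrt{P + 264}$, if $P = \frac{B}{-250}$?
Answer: $\frac{\sqrt{658190}}{50} \approx 16.226$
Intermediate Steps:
$B = 181$ ($B = -5 + 186 = 181$)
$P = - \frac{181}{250}$ ($P = \frac{181}{-250} = 181 \left(- \frac{1}{250}\right) = - \frac{181}{250} \approx -0.724$)
$\sqrt{P + 264} = \sqrt{- \frac{181}{250} + 264} = \sqrt{\frac{65819}{250}} = \frac{\sqrt{658190}}{50}$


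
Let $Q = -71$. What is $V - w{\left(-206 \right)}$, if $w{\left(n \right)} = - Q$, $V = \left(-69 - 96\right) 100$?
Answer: $-16571$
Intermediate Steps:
$V = -16500$ ($V = \left(-165\right) 100 = -16500$)
$w{\left(n \right)} = 71$ ($w{\left(n \right)} = \left(-1\right) \left(-71\right) = 71$)
$V - w{\left(-206 \right)} = -16500 - 71 = -16571$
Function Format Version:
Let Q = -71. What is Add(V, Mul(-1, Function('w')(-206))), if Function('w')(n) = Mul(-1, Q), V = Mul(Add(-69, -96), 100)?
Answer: -16571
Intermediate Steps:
V = -16500 (V = Mul(-165, 100) = -16500)
Function('w')(n) = 71 (Function('w')(n) = Mul(-1, -71) = 71)
Add(V, Mul(-1, Function('w')(-206))) = Add(-16500, Mul(-1, 71)) = Add(-16500, -71) = -16571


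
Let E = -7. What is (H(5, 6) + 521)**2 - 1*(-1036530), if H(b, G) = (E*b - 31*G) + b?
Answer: 1129555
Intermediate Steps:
H(b, G) = -31*G - 6*b (H(b, G) = (-7*b - 31*G) + b = (-31*G - 7*b) + b = -31*G - 6*b)
(H(5, 6) + 521)**2 - 1*(-1036530) = ((-31*6 - 6*5) + 521)**2 - 1*(-1036530) = ((-186 - 30) + 521)**2 + 1036530 = (-216 + 521)**2 + 1036530 = 305**2 + 1036530 = 93025 + 1036530 = 1129555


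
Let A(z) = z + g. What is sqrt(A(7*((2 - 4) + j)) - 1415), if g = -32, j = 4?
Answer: I*sqrt(1433) ≈ 37.855*I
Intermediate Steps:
A(z) = -32 + z (A(z) = z - 32 = -32 + z)
sqrt(A(7*((2 - 4) + j)) - 1415) = sqrt((-32 + 7*((2 - 4) + 4)) - 1415) = sqrt((-32 + 7*(-2 + 4)) - 1415) = sqrt((-32 + 7*2) - 1415) = sqrt((-32 + 14) - 1415) = sqrt(-18 - 1415) = sqrt(-1433) = I*sqrt(1433)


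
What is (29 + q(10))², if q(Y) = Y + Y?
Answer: 2401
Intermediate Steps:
q(Y) = 2*Y
(29 + q(10))² = (29 + 2*10)² = (29 + 20)² = 49² = 2401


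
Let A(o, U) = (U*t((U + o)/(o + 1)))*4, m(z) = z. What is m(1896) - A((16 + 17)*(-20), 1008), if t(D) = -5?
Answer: 22056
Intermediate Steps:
A(o, U) = -20*U (A(o, U) = (U*(-5))*4 = -5*U*4 = -20*U)
m(1896) - A((16 + 17)*(-20), 1008) = 1896 - (-20)*1008 = 1896 - 1*(-20160) = 1896 + 20160 = 22056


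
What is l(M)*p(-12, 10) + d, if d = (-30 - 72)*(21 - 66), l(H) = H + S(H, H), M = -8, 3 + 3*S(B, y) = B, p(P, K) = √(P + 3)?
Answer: 4590 - 35*I ≈ 4590.0 - 35.0*I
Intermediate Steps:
p(P, K) = √(3 + P)
S(B, y) = -1 + B/3
l(H) = -1 + 4*H/3 (l(H) = H + (-1 + H/3) = -1 + 4*H/3)
d = 4590 (d = -102*(-45) = 4590)
l(M)*p(-12, 10) + d = (-1 + (4/3)*(-8))*√(3 - 12) + 4590 = (-1 - 32/3)*√(-9) + 4590 = -35*I + 4590 = 4590 - 35*I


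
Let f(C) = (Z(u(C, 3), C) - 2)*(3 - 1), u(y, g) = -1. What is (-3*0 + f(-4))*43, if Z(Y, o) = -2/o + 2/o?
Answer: -172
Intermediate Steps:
Z(Y, o) = 0
f(C) = -4 (f(C) = (0 - 2)*(3 - 1) = -2*2 = -4)
(-3*0 + f(-4))*43 = (-3*0 - 4)*43 = (0 - 4)*43 = -4*43 = -172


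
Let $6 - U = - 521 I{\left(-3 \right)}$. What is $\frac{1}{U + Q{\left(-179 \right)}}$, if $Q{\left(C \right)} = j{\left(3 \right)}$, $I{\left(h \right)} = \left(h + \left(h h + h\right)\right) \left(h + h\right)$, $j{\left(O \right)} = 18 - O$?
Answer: $- \frac{1}{9357} \approx -0.00010687$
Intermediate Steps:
$I{\left(h \right)} = 2 h \left(h^{2} + 2 h\right)$ ($I{\left(h \right)} = \left(h + \left(h^{2} + h\right)\right) 2 h = \left(h + \left(h + h^{2}\right)\right) 2 h = \left(h^{2} + 2 h\right) 2 h = 2 h \left(h^{2} + 2 h\right)$)
$Q{\left(C \right)} = 15$ ($Q{\left(C \right)} = 18 - 3 = 15$)
$U = -9372$ ($U = 6 - - 521 \cdot 2 \left(-3\right)^{2} \left(2 - 3\right) = 6 - - 521 \cdot 2 \cdot 9 \left(-1\right) = 6 - \left(-521\right) \left(-18\right) = 6 - 9378 = -9372$)
$\frac{1}{U + Q{\left(-179 \right)}} = \frac{1}{-9372 + 15} = \frac{1}{-9357} = - \frac{1}{9357}$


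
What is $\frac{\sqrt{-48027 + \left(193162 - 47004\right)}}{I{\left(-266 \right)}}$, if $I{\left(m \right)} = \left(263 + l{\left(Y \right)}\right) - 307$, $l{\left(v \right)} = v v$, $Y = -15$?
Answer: $\frac{11 \sqrt{811}}{181} \approx 1.7307$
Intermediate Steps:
$l{\left(v \right)} = v^{2}$
$I{\left(m \right)} = 181$ ($I{\left(m \right)} = \left(263 + \left(-15\right)^{2}\right) - 307 = \left(263 + 225\right) - 307 = 488 - 307 = 181$)
$\frac{\sqrt{-48027 + \left(193162 - 47004\right)}}{I{\left(-266 \right)}} = \frac{\sqrt{-48027 + \left(193162 - 47004\right)}}{181} = \sqrt{-48027 + \left(193162 - 47004\right)} \frac{1}{181} = \sqrt{-48027 + 146158} \cdot \frac{1}{181} = \sqrt{98131} \cdot \frac{1}{181} = 11 \sqrt{811} \cdot \frac{1}{181} = \frac{11 \sqrt{811}}{181}$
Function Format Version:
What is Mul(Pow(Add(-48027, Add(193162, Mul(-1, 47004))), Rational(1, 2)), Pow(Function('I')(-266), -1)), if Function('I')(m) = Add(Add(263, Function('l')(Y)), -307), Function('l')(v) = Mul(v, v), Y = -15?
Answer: Mul(Rational(11, 181), Pow(811, Rational(1, 2))) ≈ 1.7307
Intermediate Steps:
Function('l')(v) = Pow(v, 2)
Function('I')(m) = 181 (Function('I')(m) = Add(Add(263, Pow(-15, 2)), -307) = Add(Add(263, 225), -307) = Add(488, -307) = 181)
Mul(Pow(Add(-48027, Add(193162, Mul(-1, 47004))), Rational(1, 2)), Pow(Function('I')(-266), -1)) = Mul(Pow(Add(-48027, Add(193162, Mul(-1, 47004))), Rational(1, 2)), Pow(181, -1)) = Mul(Pow(Add(-48027, Add(193162, -47004)), Rational(1, 2)), Rational(1, 181)) = Mul(Pow(Add(-48027, 146158), Rational(1, 2)), Rational(1, 181)) = Mul(Pow(98131, Rational(1, 2)), Rational(1, 181)) = Mul(Mul(11, Pow(811, Rational(1, 2))), Rational(1, 181)) = Mul(Rational(11, 181), Pow(811, Rational(1, 2)))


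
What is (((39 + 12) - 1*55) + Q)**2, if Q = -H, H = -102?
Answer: 9604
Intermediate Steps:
Q = 102 (Q = -1*(-102) = 102)
(((39 + 12) - 1*55) + Q)**2 = (((39 + 12) - 1*55) + 102)**2 = ((51 - 55) + 102)**2 = (-4 + 102)**2 = 98**2 = 9604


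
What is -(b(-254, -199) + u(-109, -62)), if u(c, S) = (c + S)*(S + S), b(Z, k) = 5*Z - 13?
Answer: -19921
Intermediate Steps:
b(Z, k) = -13 + 5*Z
u(c, S) = 2*S*(S + c) (u(c, S) = (S + c)*(2*S) = 2*S*(S + c))
-(b(-254, -199) + u(-109, -62)) = -((-13 + 5*(-254)) + 2*(-62)*(-62 - 109)) = -((-13 - 1270) + 2*(-62)*(-171)) = -(-1283 + 21204) = -1*19921 = -19921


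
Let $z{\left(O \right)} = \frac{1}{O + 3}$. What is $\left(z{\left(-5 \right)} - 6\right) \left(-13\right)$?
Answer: $\frac{169}{2} \approx 84.5$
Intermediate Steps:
$z{\left(O \right)} = \frac{1}{3 + O}$
$\left(z{\left(-5 \right)} - 6\right) \left(-13\right) = \left(\frac{1}{3 - 5} - 6\right) \left(-13\right) = \left(\frac{1}{-2} - 6\right) \left(-13\right) = \left(- \frac{1}{2} - 6\right) \left(-13\right) = \left(- \frac{13}{2}\right) \left(-13\right) = \frac{169}{2}$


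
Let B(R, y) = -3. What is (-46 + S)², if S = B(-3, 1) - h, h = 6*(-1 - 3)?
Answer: 625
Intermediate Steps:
h = -24 (h = 6*(-4) = -24)
S = 21 (S = -3 - 1*(-24) = -3 + 24 = 21)
(-46 + S)² = (-46 + 21)² = (-25)² = 625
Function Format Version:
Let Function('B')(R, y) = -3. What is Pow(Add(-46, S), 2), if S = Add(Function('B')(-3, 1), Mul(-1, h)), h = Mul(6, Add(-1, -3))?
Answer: 625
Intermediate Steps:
h = -24 (h = Mul(6, -4) = -24)
S = 21 (S = Add(-3, Mul(-1, -24)) = Add(-3, 24) = 21)
Pow(Add(-46, S), 2) = Pow(Add(-46, 21), 2) = Pow(-25, 2) = 625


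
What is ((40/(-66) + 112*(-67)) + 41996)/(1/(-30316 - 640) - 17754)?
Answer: -35234614496/18136563225 ≈ -1.9427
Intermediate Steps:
((40/(-66) + 112*(-67)) + 41996)/(1/(-30316 - 640) - 17754) = ((40*(-1/66) - 7504) + 41996)/(1/(-30956) - 17754) = ((-20/33 - 7504) + 41996)/(-1/30956 - 17754) = (-247652/33 + 41996)/(-549592825/30956) = (1138216/33)*(-30956/549592825) = -35234614496/18136563225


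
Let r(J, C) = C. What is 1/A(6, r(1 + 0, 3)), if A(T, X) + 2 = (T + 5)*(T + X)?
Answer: 1/97 ≈ 0.010309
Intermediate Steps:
A(T, X) = -2 + (5 + T)*(T + X) (A(T, X) = -2 + (T + 5)*(T + X) = -2 + (5 + T)*(T + X))
1/A(6, r(1 + 0, 3)) = 1/(-2 + 6² + 5*6 + 5*3 + 6*3) = 1/(-2 + 36 + 30 + 15 + 18) = 1/97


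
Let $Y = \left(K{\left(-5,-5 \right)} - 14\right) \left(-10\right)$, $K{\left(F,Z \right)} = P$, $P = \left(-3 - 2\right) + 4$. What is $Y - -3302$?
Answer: $3452$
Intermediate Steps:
$P = -1$ ($P = -5 + 4 = -1$)
$K{\left(F,Z \right)} = -1$
$Y = 150$ ($Y = \left(-1 - 14\right) \left(-10\right) = \left(-15\right) \left(-10\right) = 150$)
$Y - -3302 = 150 - -3302 = 150 + 3302 = 3452$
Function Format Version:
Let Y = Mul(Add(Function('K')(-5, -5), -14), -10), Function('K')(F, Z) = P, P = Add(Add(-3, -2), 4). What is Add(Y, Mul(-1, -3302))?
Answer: 3452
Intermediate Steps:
P = -1 (P = Add(-5, 4) = -1)
Function('K')(F, Z) = -1
Y = 150 (Y = Mul(Add(-1, -14), -10) = Mul(-15, -10) = 150)
Add(Y, Mul(-1, -3302)) = Add(150, Mul(-1, -3302)) = Add(150, 3302) = 3452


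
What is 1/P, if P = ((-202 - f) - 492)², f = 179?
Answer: 1/762129 ≈ 1.3121e-6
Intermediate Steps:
P = 762129 (P = ((-202 - 1*179) - 492)² = ((-202 - 179) - 492)² = (-381 - 492)² = (-873)² = 762129)
1/P = 1/762129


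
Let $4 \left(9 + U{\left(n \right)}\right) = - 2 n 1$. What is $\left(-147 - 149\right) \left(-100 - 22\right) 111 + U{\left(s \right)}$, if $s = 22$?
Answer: $4008412$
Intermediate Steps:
$U{\left(n \right)} = -9 - \frac{n}{2}$ ($U{\left(n \right)} = -9 + \frac{- 2 n 1}{4} = -9 + \frac{\left(-2\right) n}{4} = -9 - \frac{n}{2}$)
$\left(-147 - 149\right) \left(-100 - 22\right) 111 + U{\left(s \right)} = \left(-147 - 149\right) \left(-100 - 22\right) 111 - 20 = \left(-296\right) \left(-122\right) 111 - 20 = 36112 \cdot 111 - 20 = 4008432 - 20 = 4008412$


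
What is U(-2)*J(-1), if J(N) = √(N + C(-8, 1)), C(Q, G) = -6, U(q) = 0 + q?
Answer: -2*I*√7 ≈ -5.2915*I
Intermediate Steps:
U(q) = q
J(N) = √(-6 + N) (J(N) = √(N - 6) = √(-6 + N))
U(-2)*J(-1) = -2*√(-6 - 1) = -2*I*√7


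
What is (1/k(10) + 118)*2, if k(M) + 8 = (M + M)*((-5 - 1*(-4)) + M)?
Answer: 20297/86 ≈ 236.01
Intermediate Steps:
k(M) = -8 + 2*M*(-1 + M) (k(M) = -8 + (M + M)*((-5 - 1*(-4)) + M) = -8 + (2*M)*((-5 + 4) + M) = -8 + (2*M)*(-1 + M) = -8 + 2*M*(-1 + M))
(1/k(10) + 118)*2 = (1/(-8 - 2*10 + 2*10²) + 118)*2 = (1/(-8 - 20 + 2*100) + 118)*2 = (1/(-8 - 20 + 200) + 118)*2 = (1/172 + 118)*2 = (20297/172)*2 = 20297/86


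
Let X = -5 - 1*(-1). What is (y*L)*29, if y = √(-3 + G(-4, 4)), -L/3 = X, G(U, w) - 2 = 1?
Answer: 0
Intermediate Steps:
G(U, w) = 3 (G(U, w) = 2 + 1 = 3)
X = -4 (X = -5 + 1 = -4)
L = 12 (L = -3*(-4) = 12)
y = 0 (y = √(-3 + 3) = √0 = 0)
(y*L)*29 = (0*12)*29 = 0*29 = 0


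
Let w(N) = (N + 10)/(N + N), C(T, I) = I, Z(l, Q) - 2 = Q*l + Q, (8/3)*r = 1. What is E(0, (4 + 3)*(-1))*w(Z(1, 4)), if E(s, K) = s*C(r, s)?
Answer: 0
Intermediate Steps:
r = 3/8 (r = (3/8)*1 = 3/8 ≈ 0.37500)
Z(l, Q) = 2 + Q + Q*l (Z(l, Q) = 2 + (Q*l + Q) = 2 + (Q + Q*l) = 2 + Q + Q*l)
w(N) = (10 + N)/(2*N) (w(N) = (10 + N)/((2*N)) = (10 + N)*(1/(2*N)) = (10 + N)/(2*N))
E(s, K) = s² (E(s, K) = s*s = s²)
E(0, (4 + 3)*(-1))*w(Z(1, 4)) = 0²*((10 + (2 + 4 + 4*1))/(2*(2 + 4 + 4*1))) = 0*((10 + (2 + 4 + 4))/(2*(2 + 4 + 4))) = 0*((½)*(10 + 10)/10) = 0*((½)*(⅒)*20) = 0*1 = 0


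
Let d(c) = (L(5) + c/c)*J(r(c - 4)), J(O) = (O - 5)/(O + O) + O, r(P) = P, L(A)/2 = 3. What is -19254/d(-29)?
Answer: 317691/3745 ≈ 84.831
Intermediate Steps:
L(A) = 6 (L(A) = 2*3 = 6)
J(O) = O + (-5 + O)/(2*O) (J(O) = (-5 + O)/((2*O)) + O = (-5 + O)*(1/(2*O)) + O = (-5 + O)/(2*O) + O = O + (-5 + O)/(2*O))
d(c) = -49/2 + 7*c - 35/(2*(-4 + c)) (d(c) = (6 + c/c)*(½ + (c - 4) - 5/(2*(c - 4))) = (6 + 1)*(½ + (-4 + c) - 5/(2*(-4 + c))) = 7*(-7/2 + c - 5/(2*(-4 + c))) = -49/2 + 7*c - 35/(2*(-4 + c)))
-19254/d(-29) = -19254*2*(-4 - 29)/(7*(23 - 15*(-29) + 2*(-29)²)) = -19254*(-66/(7*(23 + 435 + 2*841))) = -19254*(-66/(7*(23 + 435 + 1682))) = -19254/((7/2)*(-1/33)*2140) = -19254/(-7490/33) = -19254*(-33/7490) = 317691/3745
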